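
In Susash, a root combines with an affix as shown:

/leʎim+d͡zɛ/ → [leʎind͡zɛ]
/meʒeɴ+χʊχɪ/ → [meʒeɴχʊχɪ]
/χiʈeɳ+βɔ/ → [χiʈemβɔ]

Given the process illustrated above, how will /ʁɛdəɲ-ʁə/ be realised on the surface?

The data show regressive place assimilation: /m/ → [n] before /d͡z/; /ɳ/ → [m] before /β/. In each pair only place changes, matching the following consonant, while manner and voice stay constant.
Nothing changes in [meʒeɴχʊχɪ]: there the adjacent consonants already agree in place (/ɴ/ and /χ/ are both uvular), so this form is consistent with the same rule.
The rule targets /ɲ/ (voiced palatal nasal), which sits before the trigger /ʁ/ (uvular).
The voiced uvular nasal is [ɴ], so /ɲ/ → [ɴ].

[ʁɛdəɴʁə]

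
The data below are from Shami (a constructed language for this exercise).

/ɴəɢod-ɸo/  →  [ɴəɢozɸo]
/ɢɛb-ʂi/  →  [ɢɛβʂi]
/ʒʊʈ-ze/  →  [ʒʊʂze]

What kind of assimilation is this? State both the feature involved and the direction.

Underlying /d/ is realised as [z] next to /ɸ/; /ɸ/ itself does not change.
The change stop → fricative matches the manner of the following /ɸ/, identifying this as manner assimilation.
Place and voice are unchanged, so the assimilation is partial, not total.
Checking the remaining alternations: /b/ → [β] before /ʂ/ (stop → fricative, matching a fricative); /ʈ/ → [ʂ] before /z/ (stop → fricative, matching a fricative) — only manner changes, and always toward the following segment.
The trigger is the following segment, so the direction is regressive (anticipatory).

regressive manner assimilation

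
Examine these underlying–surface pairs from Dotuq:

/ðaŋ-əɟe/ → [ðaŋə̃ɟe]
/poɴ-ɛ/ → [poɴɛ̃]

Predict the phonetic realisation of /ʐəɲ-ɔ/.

[ʐəɲɔ̃]

The data show progressive nasality assimilation (vowel nasalisation): /ə/ → [ə̃] after /ŋ/; /ɛ/ → [ɛ̃] after /ɴ/ — a vowel is nasalised by an immediately preceding nasal consonant.
/ɔ/ sits next to the nasal /ɲ/ and is therefore nasalised to [ɔ̃].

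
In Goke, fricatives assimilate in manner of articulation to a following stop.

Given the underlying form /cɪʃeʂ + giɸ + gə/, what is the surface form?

/ʂ/ is a voiceless retroflex fricative. The following trigger /g/ is a stop, so /ʂ/ must become a stop as well.
Changing only its manner to stop gives [ʈ] — the voiceless retroflex stop.
At the second juncture, /ɸ/ likewise becomes [p] adjacent to /g/.

[cɪʃeʈgipgə]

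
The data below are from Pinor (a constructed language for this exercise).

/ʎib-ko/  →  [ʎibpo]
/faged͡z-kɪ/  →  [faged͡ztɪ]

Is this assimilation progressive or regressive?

Comparing underlying and surface forms, /k/ → [p] is the alternation; the neighbouring /b/ is constant.
/k/ is velar while /b/ is bilabial; the output [p] is bilabial, matching the trigger — so the feature that spreads is place.
Checking the remaining alternation: /k/ → [t] after /d͡z/ (velar → alveolar, matching alveolar) — only place changes, and always toward the preceding segment.
The trigger is the preceding segment, so the direction is progressive (perseverative).

progressive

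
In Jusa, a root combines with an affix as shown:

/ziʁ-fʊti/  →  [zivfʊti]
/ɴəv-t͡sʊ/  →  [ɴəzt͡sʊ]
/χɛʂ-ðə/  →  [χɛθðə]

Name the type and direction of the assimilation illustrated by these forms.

The segment that alternates is /ʁ/, which surfaces as [v] when adjacent to /f/.
/ʁ/ is uvular while /f/ is labiodental; the output [v] is labiodental, matching the trigger — so the feature that spreads is place.
Manner and voice are unchanged, so the assimilation is partial, not total.
The same holds elsewhere in the data: /v/ → [z] before /t͡s/ (labiodental → alveolar, matching alveolar); /ʂ/ → [θ] before /ð/ (retroflex → dental, matching dental) — only place changes, and always toward the following segment.
The trigger is the following segment, so the direction is regressive (anticipatory).

regressive place assimilation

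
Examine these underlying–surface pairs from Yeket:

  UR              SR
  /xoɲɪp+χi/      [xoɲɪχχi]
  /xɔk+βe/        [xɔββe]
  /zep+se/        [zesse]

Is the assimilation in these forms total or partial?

total assimilation

Underlying /p/ is realised as [χ] next to /χ/; /χ/ itself does not change.
The output [χ] is identical to the trigger /χ/ — every feature (place, manner, voicing) has been copied — so this is total assimilation.
The other forms behave the same way: /k/ → [β] before /β/; /p/ → [s] before /s/ — in each case the output is a copy of the following consonant.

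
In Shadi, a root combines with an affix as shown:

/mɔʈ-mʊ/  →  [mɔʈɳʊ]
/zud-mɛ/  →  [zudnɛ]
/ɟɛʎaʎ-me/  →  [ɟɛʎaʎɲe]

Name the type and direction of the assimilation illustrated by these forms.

progressive place assimilation

Underlying /m/ is realised as [ɳ] next to /ʈ/; /ʈ/ itself does not change.
/m/ is bilabial while /ʈ/ is retroflex; the output [ɳ] is retroflex, matching the trigger — so the feature that spreads is place.
Manner and voice are unchanged, so the assimilation is partial, not total.
The same holds elsewhere in the data: /m/ → [n] after /d/ (bilabial → alveolar, matching alveolar); /m/ → [ɲ] after /ʎ/ (bilabial → palatal, matching palatal) — only place changes, and always toward the preceding segment.
Since the segment that changes follows the conditioning segment, the assimilation is progressive.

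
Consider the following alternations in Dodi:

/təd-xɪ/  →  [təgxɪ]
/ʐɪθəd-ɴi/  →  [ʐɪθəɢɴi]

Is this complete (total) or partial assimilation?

The segment that alternates is /d/, which surfaces as [g] when adjacent to /x/.
The change alveolar → velar matches the place of the following /x/, identifying this as place assimilation.
Manner and voice are unchanged, so the assimilation is partial, not total.
The other alternating form patterns the same way: /d/ → [ɢ] before /ɴ/ (alveolar → uvular, matching uvular) — only place changes, and always toward the following segment.

partial assimilation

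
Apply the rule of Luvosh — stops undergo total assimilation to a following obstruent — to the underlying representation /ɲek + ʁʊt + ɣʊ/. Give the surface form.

/k/ is the segment targeted by the rule; it sits immediately before /ʁ/, so it assimilates completely and surfaces as [ʁ].
The same rule applies at the second boundary: /t/ → [ɣ] next to /ɣ/.

[ɲeʁʁʊɣɣʊ]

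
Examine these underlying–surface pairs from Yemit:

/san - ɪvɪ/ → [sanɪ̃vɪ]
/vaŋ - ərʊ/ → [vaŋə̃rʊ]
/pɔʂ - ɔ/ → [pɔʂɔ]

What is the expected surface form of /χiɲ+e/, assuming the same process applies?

The data show progressive nasality assimilation (vowel nasalisation): /ɪ/ → [ɪ̃] after /n/; /ə/ → [ə̃] after /ŋ/ — a vowel is nasalised by an immediately preceding nasal consonant.
No change occurs in [pɔʂɔ] because the vowel at the boundary is adjacent to an oral consonant, not a nasal (/ɔ/ next to /ʂ/).
The vowel /e/ is adjacent to the preceding nasal /ɲ/, so it acquires [+nasal] and surfaces as [ẽ].

[χiɲẽ]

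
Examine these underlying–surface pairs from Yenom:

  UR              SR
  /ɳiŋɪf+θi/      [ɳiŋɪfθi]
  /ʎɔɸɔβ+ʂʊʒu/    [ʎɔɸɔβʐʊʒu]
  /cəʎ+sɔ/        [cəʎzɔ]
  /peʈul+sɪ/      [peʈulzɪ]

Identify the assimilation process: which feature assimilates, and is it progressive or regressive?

progressive voicing assimilation

Underlying /ʂ/ is realised as [ʐ] next to /β/; /β/ itself does not change.
The change voiceless → voiced matches the voicing of the preceding /β/, identifying this as voicing assimilation.
Place and manner are unchanged, so the assimilation is partial, not total.
Checking the remaining alternations: /s/ → [z] after /ʎ/ (voiceless → voiced, matching voiced); /s/ → [z] after /l/ (voiceless → voiced, matching voiced) — only voicing changes, and always toward the preceding segment.
No alternation appears in [ɳiŋɪfθi]: there the adjacent consonants already agree in voicing (/θ/ and /f/ are both voiceless), so this form is consistent with the same rule.
The trigger is the preceding segment, so the direction is progressive (perseverative).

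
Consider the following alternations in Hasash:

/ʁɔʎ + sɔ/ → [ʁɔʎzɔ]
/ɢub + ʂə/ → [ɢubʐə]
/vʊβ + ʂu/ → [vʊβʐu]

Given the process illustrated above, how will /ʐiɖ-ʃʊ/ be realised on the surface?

[ʐiɖʒʊ]

The data show progressive voicing assimilation: /s/ → [z] after /ʎ/; /ʂ/ → [ʐ] after /b/; /ʂ/ → [ʐ] after /β/. In each pair only voicing changes, matching the preceding consonant, while place and manner stay constant.
The rule targets /ʃ/ (voiceless postalveolar fricative), which sits after the trigger /ɖ/ (voiced).
Changing only its voicing to voiced gives [ʒ] — the voiced postalveolar fricative.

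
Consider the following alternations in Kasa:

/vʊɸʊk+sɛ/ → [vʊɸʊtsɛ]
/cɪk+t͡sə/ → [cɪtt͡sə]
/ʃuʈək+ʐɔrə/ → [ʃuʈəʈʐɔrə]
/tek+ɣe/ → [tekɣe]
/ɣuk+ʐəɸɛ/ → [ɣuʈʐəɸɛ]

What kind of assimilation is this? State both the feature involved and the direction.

The segment that alternates is /k/, which surfaces as [t] when adjacent to /s/.
/k/ is velar while /s/ is alveolar; the output [t] is alveolar, matching the trigger — so the feature that spreads is place.
Manner and voice are unchanged, so the assimilation is partial, not total.
The other alternating forms pattern the same way: /k/ → [t] before /t͡s/ (velar → alveolar, matching alveolar); /k/ → [ʈ] before /ʐ/ (velar → retroflex, matching retroflex) — only place changes, and always toward the following segment.
No alternation appears in [tekɣe]: there the adjacent consonants already agree in place (/k/ and /ɣ/ are both velar), so this form is consistent with the same rule.
The trigger is the following segment, so the direction is regressive (anticipatory).

regressive place assimilation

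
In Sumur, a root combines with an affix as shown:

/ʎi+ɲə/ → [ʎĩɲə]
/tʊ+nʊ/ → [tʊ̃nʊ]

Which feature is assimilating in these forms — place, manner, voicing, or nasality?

nasality

The vowel /i/ surfaces as nasalised [ĩ] next to the following nasal /ɲ/ — it has acquired the [+nasal] feature of its neighbour.
Likewise in the remaining data: /ʊ/ → [ʊ̃] before /n/ — each time a vowel is nasalised next to a following nasal.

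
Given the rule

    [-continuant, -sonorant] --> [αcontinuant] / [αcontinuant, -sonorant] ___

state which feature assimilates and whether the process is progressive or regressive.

The shared variable α links the value of [continuant] on the target to that of the neighbouring obstruent. [continuant] distinguishes stops from fricatives — a manner-of-articulation feature — so this is manner assimilation.
Since the environment is written before the underscore, the trigger precedes the target; the direction is progressive.

progressive manner assimilation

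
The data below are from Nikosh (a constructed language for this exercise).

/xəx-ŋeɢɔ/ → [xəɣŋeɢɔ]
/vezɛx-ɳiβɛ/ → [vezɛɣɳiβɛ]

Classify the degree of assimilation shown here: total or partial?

partial assimilation

Underlying /x/ is realised as [ɣ] next to /ŋ/; /ŋ/ itself does not change.
/x/ is voiceless while /ŋ/ is voiced; the output [ɣ] is voiced, matching the trigger — so the feature that spreads is voicing.
Place and manner are unchanged, so the assimilation is partial, not total.
Checking the remaining alternation: /x/ → [ɣ] before /ɳ/ (voiceless → voiced, matching voiced) — only voicing changes, and always toward the following segment.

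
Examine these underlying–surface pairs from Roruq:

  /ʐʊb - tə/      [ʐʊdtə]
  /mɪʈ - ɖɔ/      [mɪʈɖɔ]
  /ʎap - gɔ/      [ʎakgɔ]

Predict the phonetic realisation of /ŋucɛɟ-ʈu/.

[ŋucɛɖʈu]

The data show regressive place assimilation: /b/ → [d] before /t/; /p/ → [k] before /g/. In each pair only place changes, matching the following consonant, while manner and voice stay constant.
No alternation appears in [mɪʈɖɔ]: there the adjacent consonants already agree in place (/ʈ/ and /ɖ/ are both retroflex), so this form is consistent with the same rule.
The rule targets /ɟ/ (voiced palatal stop), which sits before the trigger /ʈ/ (retroflex).
Changing only its place to retroflex gives [ɖ] — the voiced retroflex stop.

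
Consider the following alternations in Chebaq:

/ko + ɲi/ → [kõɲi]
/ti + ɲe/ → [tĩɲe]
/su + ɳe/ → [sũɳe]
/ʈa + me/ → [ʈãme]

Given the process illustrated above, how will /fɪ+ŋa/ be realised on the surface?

[fɪ̃ŋa]

The data show regressive nasality assimilation (vowel nasalisation): /o/ → [õ] before /ɲ/; /i/ → [ĩ] before /ɲ/; /u/ → [ũ] before /ɳ/; /a/ → [ã] before /m/ — a vowel is nasalised by an immediately following nasal consonant.
The vowel /ɪ/ is adjacent to the following nasal /ŋ/, so it acquires [+nasal] and surfaces as [ɪ̃].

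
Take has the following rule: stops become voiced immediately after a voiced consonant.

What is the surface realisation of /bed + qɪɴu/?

[bedɢɪɴu]

The rule targets /q/ (voiceless uvular stop), which sits after the trigger /d/ (voiced).
Changing only its voicing to voiced gives [ɢ] — the voiced uvular stop.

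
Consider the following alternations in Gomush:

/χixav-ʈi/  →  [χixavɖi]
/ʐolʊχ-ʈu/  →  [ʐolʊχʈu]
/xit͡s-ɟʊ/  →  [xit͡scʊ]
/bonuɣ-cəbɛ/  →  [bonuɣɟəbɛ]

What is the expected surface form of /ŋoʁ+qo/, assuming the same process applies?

The data show progressive voicing assimilation: /ʈ/ → [ɖ] after /v/; /ɟ/ → [c] after /t͡s/; /c/ → [ɟ] after /ɣ/. In each pair only voicing changes, matching the preceding consonant, while place and manner stay constant.
Nothing changes in [ʐolʊχʈu]: there the adjacent consonants already agree in voicing (/ʈ/ and /χ/ are both voiceless), so this form is consistent with the same rule.
/q/ is a voiceless uvular stop. The preceding trigger /ʁ/ is voiced, so /q/ must become voiced as well.
The voiced uvular stop is [ɢ], so /q/ → [ɢ].

[ŋoʁɢo]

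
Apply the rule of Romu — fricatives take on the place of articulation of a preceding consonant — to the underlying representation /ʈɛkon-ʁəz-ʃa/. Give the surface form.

The rule targets /ʁ/ (voiced uvular fricative), which sits after the trigger /n/ (alveolar).
The voiced alveolar fricative is [z], so /ʁ/ → [z].
The same rule applies at the second boundary: /ʃ/ → [s] next to /z/.

[ʈɛkonzəzsa]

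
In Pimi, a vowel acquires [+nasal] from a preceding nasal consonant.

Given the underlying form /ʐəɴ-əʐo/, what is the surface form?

The vowel /ə/ is adjacent to the preceding nasal /ɴ/, so it acquires [+nasal] and surfaces as [ə̃].

[ʐəɴə̃ʐo]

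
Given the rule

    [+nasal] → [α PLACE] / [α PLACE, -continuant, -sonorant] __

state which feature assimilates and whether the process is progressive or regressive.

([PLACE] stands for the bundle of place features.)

progressive place assimilation

The rule copies the place features (abbreviated [PLACE]) from the environment onto the target, so the assimilating feature is place.
The conditioning segment sits to the left of the focus bar, meaning the trigger precedes the segment that changes — progressive assimilation.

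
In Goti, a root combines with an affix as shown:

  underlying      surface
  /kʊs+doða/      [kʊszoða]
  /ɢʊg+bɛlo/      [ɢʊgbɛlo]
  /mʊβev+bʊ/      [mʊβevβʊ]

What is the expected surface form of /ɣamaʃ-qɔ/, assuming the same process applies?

The data show progressive manner assimilation: /d/ → [z] after /s/; /b/ → [β] after /v/. In each pair only manner changes, matching the preceding consonant, while place and voice stay constant.
No alternation appears in [ɢʊgbɛlo]: there the adjacent consonants already agree in manner (/b/ and /g/ are both stops), so this form is consistent with the same rule.
/q/ is a voiceless uvular stop. The preceding trigger /ʃ/ is a fricative, so /q/ must become a fricative as well.
The voiceless uvular fricative is [χ], so /q/ → [χ].

[ɣamaʃχɔ]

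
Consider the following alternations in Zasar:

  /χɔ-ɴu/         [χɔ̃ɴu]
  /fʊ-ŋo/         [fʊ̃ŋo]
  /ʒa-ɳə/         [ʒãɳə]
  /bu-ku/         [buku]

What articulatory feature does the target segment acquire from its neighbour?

nasality

The vowel /ɔ/ surfaces as nasalised [ɔ̃] next to the following nasal /ɴ/ — it has acquired the [+nasal] feature of its neighbour.
Likewise in the remaining data: /ʊ/ → [ʊ̃] before /ŋ/; /a/ → [ã] before /ɳ/ — each time a vowel is nasalised next to a following nasal.
No change occurs in [buku] because the vowel at the boundary is adjacent to an oral consonant, not a nasal (/u/ next to /k/).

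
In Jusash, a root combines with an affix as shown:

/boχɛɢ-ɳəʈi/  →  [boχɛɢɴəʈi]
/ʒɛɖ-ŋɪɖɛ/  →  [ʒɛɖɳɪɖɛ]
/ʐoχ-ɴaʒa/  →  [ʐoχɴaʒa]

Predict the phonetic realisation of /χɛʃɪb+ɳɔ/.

[χɛʃɪbmɔ]

The data show progressive place assimilation: /ɳ/ → [ɴ] after /ɢ/; /ŋ/ → [ɳ] after /ɖ/. In each pair only place changes, matching the preceding consonant, while manner and voice stay constant.
No alternation appears in [ʐoχɴaʒa]: there the adjacent consonants already agree in place (/ɴ/ and /χ/ are both uvular), so this form is consistent with the same rule.
The rule targets /ɳ/ (voiced retroflex nasal), which sits after the trigger /b/ (bilabial).
Changing only its place to bilabial gives [m] — the voiced bilabial nasal.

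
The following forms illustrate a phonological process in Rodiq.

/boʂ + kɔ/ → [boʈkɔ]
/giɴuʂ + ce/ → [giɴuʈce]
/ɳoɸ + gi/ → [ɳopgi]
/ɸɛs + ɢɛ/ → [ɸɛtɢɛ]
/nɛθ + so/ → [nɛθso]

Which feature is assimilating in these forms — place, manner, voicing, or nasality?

The segment that alternates is /ʂ/, which surfaces as [ʈ] when adjacent to /k/.
The change fricative → stop matches the manner of the following /k/, identifying this as manner assimilation.
Checking the remaining alternations: /ʂ/ → [ʈ] before /c/ (fricative → stop, matching a stop); /ɸ/ → [p] before /g/ (fricative → stop, matching a stop); /s/ → [t] before /ɢ/ (fricative → stop, matching a stop) — only manner changes, and always toward the following segment.
No alternation appears in [nɛθso]: there the adjacent consonants already agree in manner (/θ/ and /s/ are both fricatives), so this form is consistent with the same rule.

manner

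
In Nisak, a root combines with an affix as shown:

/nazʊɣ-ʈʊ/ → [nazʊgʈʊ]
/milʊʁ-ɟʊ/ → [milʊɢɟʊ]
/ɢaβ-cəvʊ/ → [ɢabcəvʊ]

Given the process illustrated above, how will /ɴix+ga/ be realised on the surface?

The data show regressive manner assimilation: /ɣ/ → [g] before /ʈ/; /ʁ/ → [ɢ] before /ɟ/; /β/ → [b] before /c/. In each pair only manner changes, matching the following consonant, while place and voice stay constant.
/x/ is a voiceless velar fricative. The following trigger /g/ is a stop, so /x/ must become a stop as well.
Changing only its manner to stop gives [k] — the voiceless velar stop.

[ɴikga]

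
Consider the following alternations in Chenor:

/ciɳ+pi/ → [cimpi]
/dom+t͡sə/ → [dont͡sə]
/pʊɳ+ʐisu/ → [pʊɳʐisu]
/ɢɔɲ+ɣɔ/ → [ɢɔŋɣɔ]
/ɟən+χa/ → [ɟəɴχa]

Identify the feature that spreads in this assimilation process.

place

The segment that alternates is /ɳ/, which surfaces as [m] when adjacent to /p/.
/ɳ/ is retroflex while /p/ is bilabial; the output [m] is bilabial, matching the trigger — so the feature that spreads is place.
Checking the remaining alternations: /m/ → [n] before /t͡s/ (bilabial → alveolar, matching alveolar); /ɲ/ → [ŋ] before /ɣ/ (palatal → velar, matching velar); /n/ → [ɴ] before /χ/ (alveolar → uvular, matching uvular) — only place changes, and always toward the following segment.
No alternation appears in [pʊɳʐisu]: there the adjacent consonants already agree in place (/ɳ/ and /ʐ/ are both retroflex), so this form is consistent with the same rule.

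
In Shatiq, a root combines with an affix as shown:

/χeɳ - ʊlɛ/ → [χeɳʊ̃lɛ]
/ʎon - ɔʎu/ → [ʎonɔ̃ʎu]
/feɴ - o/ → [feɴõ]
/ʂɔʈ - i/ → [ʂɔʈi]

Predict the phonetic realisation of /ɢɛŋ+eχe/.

[ɢɛŋẽχe]

The data show progressive nasality assimilation (vowel nasalisation): /ʊ/ → [ʊ̃] after /ɳ/; /ɔ/ → [ɔ̃] after /n/; /o/ → [õ] after /ɴ/ — a vowel is nasalised by an immediately preceding nasal consonant.
No change occurs in [ʂɔʈi] because the vowel at the boundary is adjacent to an oral consonant, not a nasal (/i/ next to /ʈ/).
The vowel /e/ is adjacent to the preceding nasal /ŋ/, so it acquires [+nasal] and surfaces as [ẽ].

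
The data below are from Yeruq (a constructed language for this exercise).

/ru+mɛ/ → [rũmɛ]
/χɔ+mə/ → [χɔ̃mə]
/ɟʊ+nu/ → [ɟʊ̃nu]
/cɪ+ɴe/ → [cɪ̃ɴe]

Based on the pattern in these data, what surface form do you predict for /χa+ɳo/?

[χãɳo]

The data show regressive nasality assimilation (vowel nasalisation): /u/ → [ũ] before /m/; /ɔ/ → [ɔ̃] before /m/; /ʊ/ → [ʊ̃] before /n/; /ɪ/ → [ɪ̃] before /ɴ/ — a vowel is nasalised by an immediately following nasal consonant.
The vowel /a/ is adjacent to the following nasal /ɳ/, so it acquires [+nasal] and surfaces as [ã].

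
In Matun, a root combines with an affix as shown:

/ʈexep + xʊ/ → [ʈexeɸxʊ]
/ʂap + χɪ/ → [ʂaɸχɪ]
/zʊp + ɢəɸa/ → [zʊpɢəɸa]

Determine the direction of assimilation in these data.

Underlying /p/ is realised as [ɸ] next to /x/; /x/ itself does not change.
/p/ is a stop while /x/ is a fricative; the output [ɸ] is a fricative, matching the trigger — so the feature that spreads is manner.
The same holds elsewhere in the data: /p/ → [ɸ] before /χ/ (stop → fricative, matching a fricative) — only manner changes, and always toward the following segment.
Nothing changes in [zʊpɢəɸa]: there the adjacent consonants already agree in manner (/p/ and /ɢ/ are both stops), so this form is consistent with the same rule.
Since the segment that changes precedes the conditioning segment, the assimilation is regressive.

regressive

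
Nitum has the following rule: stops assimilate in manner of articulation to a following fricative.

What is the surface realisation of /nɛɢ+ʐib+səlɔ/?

[nɛʁʐiβsəlɔ]

/ɢ/ is a voiced uvular stop. The following trigger /ʐ/ is a fricative, so /ɢ/ must become a fricative as well.
A voiced uvular fricative is [ʁ], so the surface segment is [ʁ].
At the second juncture, /b/ likewise becomes [β] adjacent to /s/.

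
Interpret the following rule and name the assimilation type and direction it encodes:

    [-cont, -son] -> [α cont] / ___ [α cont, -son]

The rule copies [cont] (continuancy) from the environment onto the target stops; since [±cont] encodes the stop/fricative manner contrast, the assimilating dimension is manner.
Since the environment is written after the underscore, the trigger follows the target; the direction is regressive.

regressive manner assimilation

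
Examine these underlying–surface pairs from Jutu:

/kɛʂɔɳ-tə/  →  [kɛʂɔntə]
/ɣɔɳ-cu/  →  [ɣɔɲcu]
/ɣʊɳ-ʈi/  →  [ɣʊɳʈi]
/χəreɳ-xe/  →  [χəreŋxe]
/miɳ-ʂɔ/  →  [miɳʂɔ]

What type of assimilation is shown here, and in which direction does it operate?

Comparing underlying and surface forms, /ɳ/ → [n] is the alternation; the neighbouring /t/ is constant.
The change retroflex → alveolar matches the place of the following /t/, identifying this as place assimilation.
Manner and voice are unchanged, so the assimilation is partial, not total.
The same holds elsewhere in the data: /ɳ/ → [ɲ] before /c/ (retroflex → palatal, matching palatal); /ɳ/ → [ŋ] before /x/ (retroflex → velar, matching velar) — only place changes, and always toward the following segment.
No alternation appears in [ɣʊɳʈi], [miɳʂɔ]: there the adjacent consonants already agree in place (/ɳ/ and /ʈ/ are both retroflex; /ɳ/ and /ʂ/ are both retroflex), so these forms are consistent with the same rule.
Since the segment that changes precedes the conditioning segment, the assimilation is regressive.

regressive place assimilation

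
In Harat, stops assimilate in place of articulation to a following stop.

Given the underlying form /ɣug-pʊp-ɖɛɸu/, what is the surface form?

/g/ is a voiced velar stop. The following trigger /p/ is bilabial, so /g/ must become bilabial as well.
The voiced bilabial stop is [b], so /g/ → [b].
At the second juncture, /p/ likewise becomes [ʈ] adjacent to /ɖ/.

[ɣubpʊʈɖɛɸu]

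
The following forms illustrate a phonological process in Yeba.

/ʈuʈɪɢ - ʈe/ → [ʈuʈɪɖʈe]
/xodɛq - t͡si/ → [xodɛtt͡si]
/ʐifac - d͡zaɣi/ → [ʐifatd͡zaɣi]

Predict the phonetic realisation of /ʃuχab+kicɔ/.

[ʃuχagkicɔ]

The data show regressive place assimilation: /ɢ/ → [ɖ] before /ʈ/; /q/ → [t] before /t͡s/; /c/ → [t] before /d͡z/. In each pair only place changes, matching the following consonant, while manner and voice stay constant.
The rule targets /b/ (voiced bilabial stop), which sits before the trigger /k/ (velar).
A voiced velar stop is [g], so the surface segment is [g].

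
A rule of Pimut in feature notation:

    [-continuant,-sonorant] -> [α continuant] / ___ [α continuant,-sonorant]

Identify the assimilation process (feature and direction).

regressive manner assimilation

The shared variable α links the value of [continuant] on the target to that of the neighbouring obstruent. [continuant] distinguishes stops from fricatives — a manner-of-articulation feature — so this is manner assimilation.
Since the environment is written after the underscore, the trigger follows the target; the direction is regressive.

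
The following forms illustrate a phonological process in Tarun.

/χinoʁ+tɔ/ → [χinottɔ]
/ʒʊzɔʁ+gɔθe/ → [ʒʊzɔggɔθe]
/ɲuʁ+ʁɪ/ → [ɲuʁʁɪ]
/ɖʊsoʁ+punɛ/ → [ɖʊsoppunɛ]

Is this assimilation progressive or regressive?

regressive

Comparing underlying and surface forms, /ʁ/ → [t] is the alternation; the neighbouring /t/ is constant.
The output [t] is identical to the trigger /t/ — every feature (place, manner, voicing) has been copied — so this is total assimilation.
The other forms behave the same way: /ʁ/ → [g] before /g/; /ʁ/ → [p] before /p/ — in each case the output is a copy of the following consonant.
In [ɲuʁʁɪ] the two consonants at the boundary are already identical (/ʁ/ + /ʁ/), so the rule applies vacuously and nothing changes.
Since the segment that changes precedes the conditioning segment, the assimilation is regressive.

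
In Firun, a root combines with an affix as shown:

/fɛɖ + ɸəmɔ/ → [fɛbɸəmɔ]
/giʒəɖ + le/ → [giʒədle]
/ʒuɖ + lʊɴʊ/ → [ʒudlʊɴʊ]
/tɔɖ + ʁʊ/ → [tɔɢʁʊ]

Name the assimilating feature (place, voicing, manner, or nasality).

place

Comparing underlying and surface forms, /ɖ/ → [b] is the alternation; the neighbouring /ɸ/ is constant.
The change retroflex → bilabial matches the place of the following /ɸ/, identifying this as place assimilation.
Checking the remaining alternations: /ɖ/ → [d] before /l/ (retroflex → alveolar, matching alveolar); /ɖ/ → [ɢ] before /ʁ/ (retroflex → uvular, matching uvular) — only place changes, and always toward the following segment.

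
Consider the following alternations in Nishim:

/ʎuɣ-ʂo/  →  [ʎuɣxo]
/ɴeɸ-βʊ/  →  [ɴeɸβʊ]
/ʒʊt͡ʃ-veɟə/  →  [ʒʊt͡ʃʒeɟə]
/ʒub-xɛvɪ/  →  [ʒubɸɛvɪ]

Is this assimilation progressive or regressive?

Underlying /ʂ/ is realised as [x] next to /ɣ/; /ɣ/ itself does not change.
The change retroflex → velar matches the place of the preceding /ɣ/, identifying this as place assimilation.
The other alternating forms pattern the same way: /v/ → [ʒ] after /t͡ʃ/ (labiodental → postalveolar, matching postalveolar); /x/ → [ɸ] after /b/ (velar → bilabial, matching bilabial) — only place changes, and always toward the preceding segment.
No alternation appears in [ɴeɸβʊ]: there the adjacent consonants already agree in place (/β/ and /ɸ/ are both bilabial), so this form is consistent with the same rule.
Since the segment that changes follows the conditioning segment, the assimilation is progressive.

progressive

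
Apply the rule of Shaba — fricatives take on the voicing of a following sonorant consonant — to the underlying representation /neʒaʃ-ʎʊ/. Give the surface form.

/ʃ/ is a voiceless postalveolar fricative. The following trigger /ʎ/ is voiced, so /ʃ/ must become voiced as well.
A voiced postalveolar fricative is [ʒ], so the surface segment is [ʒ].

[neʒaʒʎʊ]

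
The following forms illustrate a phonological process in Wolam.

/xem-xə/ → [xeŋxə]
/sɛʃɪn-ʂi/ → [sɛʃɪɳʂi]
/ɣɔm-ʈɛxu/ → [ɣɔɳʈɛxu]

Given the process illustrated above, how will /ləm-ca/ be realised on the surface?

[ləɲca]

The data show regressive place assimilation: /m/ → [ŋ] before /x/; /n/ → [ɳ] before /ʂ/; /m/ → [ɳ] before /ʈ/. In each pair only place changes, matching the following consonant, while manner and voice stay constant.
The rule targets /m/ (voiced bilabial nasal), which sits before the trigger /c/ (palatal).
Changing only its place to palatal gives [ɲ] — the voiced palatal nasal.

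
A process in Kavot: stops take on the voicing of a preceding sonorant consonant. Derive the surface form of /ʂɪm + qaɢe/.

/q/ is a voiceless uvular stop. The preceding trigger /m/ is voiced, so /q/ must become voiced as well.
A voiced uvular stop is [ɢ], so the surface segment is [ɢ].

[ʂɪmɢaɢe]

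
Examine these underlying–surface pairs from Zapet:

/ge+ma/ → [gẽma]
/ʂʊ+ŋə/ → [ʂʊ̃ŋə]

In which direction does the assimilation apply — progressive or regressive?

The vowel /e/ surfaces as nasalised [ẽ] next to the following nasal /m/ — it has acquired the [+nasal] feature of its neighbour.
Likewise in the remaining data: /ʊ/ → [ʊ̃] before /ŋ/ — each time a vowel is nasalised next to a following nasal.
Because the conditioning nasal is to the right of the vowel that changes, the process is regressive (anticipatory).

regressive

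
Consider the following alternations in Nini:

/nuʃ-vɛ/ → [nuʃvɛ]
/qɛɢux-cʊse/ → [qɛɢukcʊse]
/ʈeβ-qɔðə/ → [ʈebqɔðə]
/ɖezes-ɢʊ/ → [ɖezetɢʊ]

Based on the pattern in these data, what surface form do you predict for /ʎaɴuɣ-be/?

[ʎaɴugbe]

The data show regressive manner assimilation: /x/ → [k] before /c/; /β/ → [b] before /q/; /s/ → [t] before /ɢ/. In each pair only manner changes, matching the following consonant, while place and voice stay constant.
No alternation appears in [nuʃvɛ]: there the adjacent consonants already agree in manner (/ʃ/ and /v/ are both fricatives), so this form is consistent with the same rule.
The rule targets /ɣ/ (voiced velar fricative), which sits before the trigger /b/ (stop).
A voiced velar stop is [g], so the surface segment is [g].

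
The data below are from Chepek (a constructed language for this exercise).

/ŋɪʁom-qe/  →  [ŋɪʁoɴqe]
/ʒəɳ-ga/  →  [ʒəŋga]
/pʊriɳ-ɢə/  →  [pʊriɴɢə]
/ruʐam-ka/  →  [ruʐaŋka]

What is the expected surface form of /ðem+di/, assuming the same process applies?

[ðendi]

The data show regressive place assimilation: /m/ → [ɴ] before /q/; /ɳ/ → [ŋ] before /g/; /ɳ/ → [ɴ] before /ɢ/; /m/ → [ŋ] before /k/. In each pair only place changes, matching the following consonant, while manner and voice stay constant.
The rule targets /m/ (voiced bilabial nasal), which sits before the trigger /d/ (alveolar).
The voiced alveolar nasal is [n], so /m/ → [n].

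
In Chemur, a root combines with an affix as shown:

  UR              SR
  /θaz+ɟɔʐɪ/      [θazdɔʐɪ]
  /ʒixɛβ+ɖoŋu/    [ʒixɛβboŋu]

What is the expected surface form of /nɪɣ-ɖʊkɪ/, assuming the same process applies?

The data show progressive place assimilation: /ɟ/ → [d] after /z/; /ɖ/ → [b] after /β/. In each pair only place changes, matching the preceding consonant, while manner and voice stay constant.
/ɖ/ is a voiced retroflex stop. The preceding trigger /ɣ/ is velar, so /ɖ/ must become velar as well.
Changing only its place to velar gives [g] — the voiced velar stop.

[nɪɣgʊkɪ]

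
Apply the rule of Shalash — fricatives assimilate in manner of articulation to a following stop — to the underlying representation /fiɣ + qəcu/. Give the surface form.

[figqəcu]

/ɣ/ is a voiced velar fricative. The following trigger /q/ is a stop, so /ɣ/ must become a stop as well.
The voiced velar stop is [g], so /ɣ/ → [g].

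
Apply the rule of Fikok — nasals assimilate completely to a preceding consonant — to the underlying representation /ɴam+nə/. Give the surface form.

[ɴammə]

/n/ is the segment targeted by the rule; it sits immediately after /m/, so it assimilates completely and surfaces as [m].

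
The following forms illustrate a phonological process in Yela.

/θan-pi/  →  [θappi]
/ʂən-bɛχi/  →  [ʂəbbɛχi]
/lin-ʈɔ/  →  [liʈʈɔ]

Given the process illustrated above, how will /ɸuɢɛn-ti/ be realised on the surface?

The data show regressive total assimilation (/n/ → [p] before /p/; /n/ → [b] before /b/; /n/ → [ʈ] before /ʈ/): in every case the target segment becomes identical to its following neighbour, copying more than a single feature.
/n/ is the segment targeted by the rule; it sits immediately before /t/, so it assimilates completely and surfaces as [t].

[ɸuɢɛtti]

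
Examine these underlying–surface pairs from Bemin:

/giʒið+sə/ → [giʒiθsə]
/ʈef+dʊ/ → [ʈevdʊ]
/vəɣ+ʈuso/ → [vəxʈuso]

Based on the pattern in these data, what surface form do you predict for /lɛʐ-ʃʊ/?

The data show regressive voicing assimilation: /ð/ → [θ] before /s/; /f/ → [v] before /d/; /ɣ/ → [x] before /ʈ/. In each pair only voicing changes, matching the following consonant, while place and manner stay constant.
The rule targets /ʐ/ (voiced retroflex fricative), which sits before the trigger /ʃ/ (voiceless).
The voiceless retroflex fricative is [ʂ], so /ʐ/ → [ʂ].

[lɛʂʃʊ]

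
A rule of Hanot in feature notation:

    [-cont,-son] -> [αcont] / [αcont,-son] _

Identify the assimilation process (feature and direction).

progressive manner assimilation

The shared variable α links the value of [cont] on the target to that of the neighbouring obstruent. [cont] distinguishes stops from fricatives — a manner-of-articulation feature — so this is manner assimilation.
The conditioning segment sits to the left of the focus bar, meaning the trigger precedes the segment that changes — progressive assimilation.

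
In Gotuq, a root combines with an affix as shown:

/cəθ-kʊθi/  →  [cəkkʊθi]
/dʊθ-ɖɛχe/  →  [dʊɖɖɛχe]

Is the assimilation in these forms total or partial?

Underlying /θ/ is realised as [k] next to /k/; /k/ itself does not change.
The output [k] is identical to the trigger /k/ — every feature (place, manner, voicing) has been copied — so this is total assimilation.
The remaining alternation confirms this: /θ/ → [ɖ] before /ɖ/ — in each case the output is a copy of the following consonant.

total assimilation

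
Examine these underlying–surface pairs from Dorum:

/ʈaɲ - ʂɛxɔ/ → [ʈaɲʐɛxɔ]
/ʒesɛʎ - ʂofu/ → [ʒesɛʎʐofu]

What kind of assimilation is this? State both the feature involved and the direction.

Comparing underlying and surface forms, /ʂ/ → [ʐ] is the alternation; the neighbouring /ɲ/ is constant.
The change voiceless → voiced matches the voicing of the preceding /ɲ/, identifying this as voicing assimilation.
Place and manner are unchanged, so the assimilation is partial, not total.
The other alternating form patterns the same way: /ʂ/ → [ʐ] after /ʎ/ (voiceless → voiced, matching voiced) — only voicing changes, and always toward the preceding segment.
Since the segment that changes follows the conditioning segment, the assimilation is progressive.

progressive voicing assimilation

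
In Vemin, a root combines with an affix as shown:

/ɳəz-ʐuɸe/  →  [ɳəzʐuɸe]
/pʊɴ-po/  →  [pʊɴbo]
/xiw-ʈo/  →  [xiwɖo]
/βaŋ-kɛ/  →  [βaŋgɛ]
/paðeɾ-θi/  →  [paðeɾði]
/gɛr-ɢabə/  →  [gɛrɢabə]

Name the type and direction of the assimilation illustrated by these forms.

progressive voicing assimilation

The segment that alternates is /p/, which surfaces as [b] when adjacent to /ɴ/.
/p/ is voiceless while /ɴ/ is voiced; the output [b] is voiced, matching the trigger — so the feature that spreads is voicing.
Place and manner are unchanged, so the assimilation is partial, not total.
Checking the remaining alternations: /ʈ/ → [ɖ] after /w/ (voiceless → voiced, matching voiced); /k/ → [g] after /ŋ/ (voiceless → voiced, matching voiced); /θ/ → [ð] after /ɾ/ (voiceless → voiced, matching voiced) — only voicing changes, and always toward the preceding segment.
Nothing changes in [ɳəzʐuɸe], [gɛrɢabə]: there the adjacent consonants already agree in voicing (/ʐ/ and /z/ are both voiced; /ɢ/ and /r/ are both voiced), so these forms are consistent with the same rule.
Since the segment that changes follows the conditioning segment, the assimilation is progressive.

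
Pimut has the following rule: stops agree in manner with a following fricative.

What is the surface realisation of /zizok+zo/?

[zizoxzo]

/k/ is a voiceless velar stop. The following trigger /z/ is a fricative, so /k/ must become a fricative as well.
A voiceless velar fricative is [x], so the surface segment is [x].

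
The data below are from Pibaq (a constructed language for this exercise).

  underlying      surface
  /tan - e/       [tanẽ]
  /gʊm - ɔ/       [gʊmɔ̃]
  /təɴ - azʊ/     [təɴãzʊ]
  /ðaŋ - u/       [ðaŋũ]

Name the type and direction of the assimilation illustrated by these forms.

progressive nasality assimilation (vowel nasalisation)

The vowel /e/ surfaces as nasalised [ẽ] next to the preceding nasal /n/ — it has acquired the [+nasal] feature of its neighbour.
The other forms show the same pattern: /ɔ/ → [ɔ̃] after /m/; /a/ → [ã] after /ɴ/; /u/ → [ũ] after /ŋ/ — each time a vowel is nasalised next to a preceding nasal.
Because the conditioning nasal is to the left of the vowel that changes, the process is progressive (perseverative).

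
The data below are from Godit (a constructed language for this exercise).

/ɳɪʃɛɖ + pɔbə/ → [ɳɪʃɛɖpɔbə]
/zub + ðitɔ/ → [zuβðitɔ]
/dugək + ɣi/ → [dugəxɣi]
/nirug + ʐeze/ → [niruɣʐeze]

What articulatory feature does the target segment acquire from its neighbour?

manner

Comparing underlying and surface forms, /b/ → [β] is the alternation; the neighbouring /ð/ is constant.
The change stop → fricative matches the manner of the following /ð/, identifying this as manner assimilation.
Checking the remaining alternations: /k/ → [x] before /ɣ/ (stop → fricative, matching a fricative); /g/ → [ɣ] before /ʐ/ (stop → fricative, matching a fricative) — only manner changes, and always toward the following segment.
Nothing changes in [ɳɪʃɛɖpɔbə]: there the adjacent consonants already agree in manner (/ɖ/ and /p/ are both stops), so this form is consistent with the same rule.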